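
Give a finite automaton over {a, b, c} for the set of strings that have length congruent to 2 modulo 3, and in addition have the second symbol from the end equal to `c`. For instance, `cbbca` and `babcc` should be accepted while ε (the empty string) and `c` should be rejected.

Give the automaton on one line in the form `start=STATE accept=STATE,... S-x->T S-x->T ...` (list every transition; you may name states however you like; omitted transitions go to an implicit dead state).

start=q0 accept=q4 q0-a->q1 q0-b->q1 q0-c->q2 q1-a->q3 q1-b->q3 q1-c->q3 q2-a->q4 q2-b->q4 q2-c->q4 q3-a->q0 q3-b->q0 q3-c->q0 q4-a->q0 q4-b->q0 q4-c->q0

Build one automaton per condition and run them in lockstep. One (3 states) tracks the input length modulo 3; the other (13 states) tracks the last 2 symbols read. Each combined state is a pair, one component from each; accept when both components accept. After merging equivalent states the machine shrinks.
With 5 states:
        a   b   c  
>  q0   q1  q1  q2 
   q1   q3  q3  q3 
   q2   q4  q4  q4 
   q3   q0  q0  q0 
 * q4   q0  q0  q0 
(> = start, * = accepting)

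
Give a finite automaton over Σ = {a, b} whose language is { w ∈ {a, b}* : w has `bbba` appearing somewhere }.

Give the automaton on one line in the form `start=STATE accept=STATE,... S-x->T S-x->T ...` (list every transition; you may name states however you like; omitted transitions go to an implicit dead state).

start=q0 accept=q4 q0-a->q0 q0-b->q1 q1-a->q0 q1-b->q2 q2-a->q0 q2-b->q3 q3-a->q4 q3-b->q3 q4-a->q4 q4-b->q4

Track how much of `bbba` has been matched so far: state q0 is no progress, q4 is the absorbing accept state reached once `bbba` has occurred. Intermediate states record partial matches; on a mismatch, fall back to the longest reusable overlap.
5 states suffice.
        a   b  
>  q0   q0  q1 
   q1   q0  q2 
   q2   q0  q3 
   q3   q4  q3 
 * q4   q4  q4 
(> = start, * = accepting)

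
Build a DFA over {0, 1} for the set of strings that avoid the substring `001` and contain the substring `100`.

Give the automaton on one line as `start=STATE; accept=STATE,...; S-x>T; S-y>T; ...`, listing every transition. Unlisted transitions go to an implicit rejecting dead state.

start=q0; accept=q6; q0-0>q1; q0-1>q2; q1-0>q3; q1-1>q2; q2-0>q4; q2-1>q2; q3-0>q3; q3-1>q5; q4-0>q6; q4-1>q2; q5-0>q7; q5-1>q5; q6-0>q6; q6-1>q8; q7-0>q8; q7-1>q5; q8-0>q8; q8-1>q8

Build one automaton per condition and run them in lockstep. The first has 4 states tracking partial matches of the forbidden pattern `001`; the second has 4 states tracking whether and how much of `100` has been seen. A product state is a pair (one from each), accepting exactly when both do.
A 9-state machine:
        0   1  
>  q0   q1  q2 
   q1   q3  q2 
   q2   q4  q2 
   q3   q3  q5 
   q4   q6  q2 
   q5   q7  q5 
 * q6   q6  q8 
   q7   q8  q5 
   q8   q8  q8 
(> = start, * = accepting)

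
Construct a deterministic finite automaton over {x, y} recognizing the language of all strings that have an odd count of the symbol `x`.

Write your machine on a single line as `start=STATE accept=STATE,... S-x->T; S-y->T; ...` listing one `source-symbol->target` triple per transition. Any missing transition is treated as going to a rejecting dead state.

Keep the running count of `x`s modulo 2: each `x` advances along the cycle A → B → A while other symbols loop. Accept at B.
       x  y 
>  A   B  A 
 * B   A  B 
(> = start, * = accepting)

start=A; accept=B; A-x->B; A-y->A; B-x->A; B-y->B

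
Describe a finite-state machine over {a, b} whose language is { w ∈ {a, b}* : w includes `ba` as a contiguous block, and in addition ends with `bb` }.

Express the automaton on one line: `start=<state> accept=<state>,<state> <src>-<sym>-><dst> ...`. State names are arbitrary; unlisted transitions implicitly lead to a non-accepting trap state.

start=q0 accept=q4 q0-a->q0 q0-b->q1 q1-a->q2 q1-b->q1 q2-a->q2 q2-b->q3 q3-a->q2 q3-b->q4 q4-a->q2 q4-b->q4

Build one automaton per condition and run them in lockstep. The first has 3 states tracking whether and how much of `ba` has been seen; the second has 3 states tracking how much of the suffix `bb` has currently been matched. A product state is a pair (one from each), accepting exactly when both do. Equivalent product states are then merged.
With 5 states:
        a   b  
>  q0   q0  q1 
   q1   q2  q1 
   q2   q2  q3 
   q3   q2  q4 
 * q4   q2  q4 
(> = start, * = accepting)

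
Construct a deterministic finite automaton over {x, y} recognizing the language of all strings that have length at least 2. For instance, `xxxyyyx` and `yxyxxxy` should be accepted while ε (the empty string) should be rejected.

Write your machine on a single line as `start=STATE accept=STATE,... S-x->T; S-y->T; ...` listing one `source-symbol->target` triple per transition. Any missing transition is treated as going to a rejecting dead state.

start=S0; accept=S2,S3; S0-x->S1; S0-y->S1; S1-x->S2; S1-y->S2; S2-x->S3; S2-y->S3; S3-x->S3; S3-y->S3

Count input length up to 3: every symbol moves from S0 toward S3, which means 'more than 2' and absorbs. Accept from {S2, S3}.
        x   y  
>  S0   S1  S1 
   S1   S2  S2 
 * S2   S3  S3 
 * S3   S3  S3 
(> = start, * = accepting)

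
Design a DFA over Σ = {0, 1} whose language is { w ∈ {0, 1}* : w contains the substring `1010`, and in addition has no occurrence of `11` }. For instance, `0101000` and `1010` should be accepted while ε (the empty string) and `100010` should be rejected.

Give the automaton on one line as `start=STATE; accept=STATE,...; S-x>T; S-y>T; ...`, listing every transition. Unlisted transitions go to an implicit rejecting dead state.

start=S0; accept=S5,S6; S0-0>S0; S0-1>S1; S1-0>S2; S1-1>S3; S2-0>S0; S2-1>S4; S3-0>S3; S3-1>S3; S4-0>S5; S4-1>S3; S5-0>S5; S5-1>S6; S6-0>S5; S6-1>S3

Handle the two conditions separately and then intersect. One (5 states) tracks whether and how much of `1010` has been seen; the other (3 states) tracks partial matches of the forbidden pattern `11`. Each combined state is a pair, one component from each; accept when both components accept. Equivalent product states are then merged.
A 7-state machine:
        0   1  
>  S0   S0  S1 
   S1   S2  S3 
   S2   S0  S4 
   S3   S3  S3 
   S4   S5  S3 
 * S5   S5  S6 
 * S6   S5  S3 
(> = start, * = accepting)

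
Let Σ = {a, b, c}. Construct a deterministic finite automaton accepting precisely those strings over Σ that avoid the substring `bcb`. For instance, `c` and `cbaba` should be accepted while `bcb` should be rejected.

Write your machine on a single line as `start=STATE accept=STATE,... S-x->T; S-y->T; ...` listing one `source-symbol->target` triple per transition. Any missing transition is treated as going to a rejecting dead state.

start=S0; accept=S0,S1,S2; S0-a->S0; S0-b->S1; S0-c->S0; S1-a->S0; S1-b->S1; S1-c->S2; S2-a->S0; S2-b->S3; S2-c->S0; S3-a->S3; S3-b->S3; S3-c->S3

This is the complement of 'contains `bcb`'. Use the same substring-matching states — S0 through S3 holding how much of `bcb` has just been matched — but flip the accepting set: everything except the trap S3 accepts.
A 4-state machine:
        a   b   c  
>* S0   S0  S1  S0 
 * S1   S0  S1  S2 
 * S2   S0  S3  S0 
   S3   S3  S3  S3 
(> = start, * = accepting)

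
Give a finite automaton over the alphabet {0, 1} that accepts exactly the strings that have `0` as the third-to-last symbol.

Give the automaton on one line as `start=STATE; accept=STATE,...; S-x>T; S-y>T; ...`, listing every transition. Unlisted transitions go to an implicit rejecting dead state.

A DFA must remember the last 3 symbols (since which symbol is third-to-last isn't known until the input ends). Use one state per possible window of the last ≤3 symbols; accept from those whose window starts with `0`.
With 15 states:
       0  1 
>  A   B  C 
   B   D  E 
   C   F  G 
   D   H  I 
   E   J  K 
   F   L  M 
   G   N  O 
 * H   H  I 
 * I   J  K 
 * J   L  M 
 * K   N  O 
   L   H  I 
   M   J  K 
   N   L  M 
   O   N  O 
(> = start, * = accepting)

start=A; accept=H,I,J,K; A-0>B; A-1>C; B-0>D; B-1>E; C-0>F; C-1>G; D-0>H; D-1>I; E-0>J; E-1>K; F-0>L; F-1>M; G-0>N; G-1>O; H-0>H; H-1>I; I-0>J; I-1>K; J-0>L; J-1>M; K-0>N; K-1>O; L-0>H; L-1>I; M-0>J; M-1>K; N-0>L; N-1>M; O-0>N; O-1>O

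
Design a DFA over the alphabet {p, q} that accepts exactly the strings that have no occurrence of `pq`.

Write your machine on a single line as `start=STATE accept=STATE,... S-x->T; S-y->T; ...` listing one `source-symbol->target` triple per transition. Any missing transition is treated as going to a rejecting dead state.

start=A; accept=A,B; A-p->B; A-q->A; B-p->B; B-q->C; C-p->C; C-q->C

Track partial matches of the forbidden pattern `pq`. State C is a dead state reached once `pq` has occurred; every other state accepts. A means no part of `pq` is currently matched.
A 3-state machine:
       p  q 
>* A   B  A 
 * B   B  C 
   C   C  C 
(> = start, * = accepting)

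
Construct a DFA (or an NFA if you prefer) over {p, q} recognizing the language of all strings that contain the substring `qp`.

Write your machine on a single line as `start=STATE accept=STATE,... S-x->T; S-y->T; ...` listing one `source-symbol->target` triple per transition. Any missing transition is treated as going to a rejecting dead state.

start=S0; accept=S2; S0-p->S0; S0-q->S1; S1-p->S2; S1-q->S1; S2-p->S2; S2-q->S2

States S0..S1 record the length of the longest prefix of `qp` that matches the current input suffix. Reaching S2 means `qp` has been seen, and we stay there forever. Accept from S2.
        p   q  
>  S0   S0  S1 
   S1   S2  S1 
 * S2   S2  S2 
(> = start, * = accepting)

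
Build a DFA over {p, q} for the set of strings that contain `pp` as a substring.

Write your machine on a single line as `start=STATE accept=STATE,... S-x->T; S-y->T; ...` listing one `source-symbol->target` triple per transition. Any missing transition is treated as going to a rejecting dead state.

States A..B record the length of the longest prefix of `pp` that matches the current input suffix. Reaching C means `pp` has been seen, and we stay there forever. Accept from C.
With 3 states:
       p  q 
>  A   B  A 
   B   C  A 
 * C   C  C 
(> = start, * = accepting)

start=A; accept=C; A-p->B; A-q->A; B-p->C; B-q->A; C-p->C; C-q->C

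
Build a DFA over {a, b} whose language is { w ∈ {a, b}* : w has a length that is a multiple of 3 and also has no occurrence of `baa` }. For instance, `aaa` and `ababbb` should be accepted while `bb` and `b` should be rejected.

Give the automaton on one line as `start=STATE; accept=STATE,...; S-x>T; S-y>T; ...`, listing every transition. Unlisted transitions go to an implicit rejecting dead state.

Handle the two conditions separately and then intersect. The first has 3 states tracking the input length modulo 3; the second has 4 states tracking partial matches of the forbidden pattern `baa`. A product state is a pair (one from each), accepting exactly when both do. Equivalent product states are then merged.
With 10 states:
        a   b  
>* q0   q1  q2 
   q1   q3  q4 
   q2   q5  q4 
   q3   q0  q6 
   q4   q7  q6 
   q5   q8  q6 
 * q6   q9  q2 
 * q7   q8  q2 
   q8   q8  q8 
   q9   q8  q4 
(> = start, * = accepting)

start=q0; accept=q0,q6,q7; q0-a>q1; q0-b>q2; q1-a>q3; q1-b>q4; q2-a>q5; q2-b>q4; q3-a>q0; q3-b>q6; q4-a>q7; q4-b>q6; q5-a>q8; q5-b>q6; q6-a>q9; q6-b>q2; q7-a>q8; q7-b>q2; q8-a>q8; q8-b>q8; q9-a>q8; q9-b>q4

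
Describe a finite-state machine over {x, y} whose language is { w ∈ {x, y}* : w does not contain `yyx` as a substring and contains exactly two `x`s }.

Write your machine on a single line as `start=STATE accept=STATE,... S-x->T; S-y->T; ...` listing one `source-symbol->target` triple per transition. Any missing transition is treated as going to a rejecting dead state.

start=q0; accept=q3; q0-x->q1; q0-y->q2; q1-x->q3; q1-y->q4; q2-x->q1; q2-y->q5; q3-x->q5; q3-y->q3; q4-x->q3; q4-y->q5; q5-x->q5; q5-y->q5

Run two small machines in parallel and take their product. One (4 states) tracks partial matches of the forbidden pattern `yyx`; the other (4 states) tracks the count of `x`s, saturating at 3. Each combined state is a pair, one component from each; accept when both components accept. Minimizing collapses redundant product states.
With 6 states:
        x   y  
>  q0   q1  q2 
   q1   q3  q4 
   q2   q1  q5 
 * q3   q5  q3 
   q4   q3  q5 
   q5   q5  q5 
(> = start, * = accepting)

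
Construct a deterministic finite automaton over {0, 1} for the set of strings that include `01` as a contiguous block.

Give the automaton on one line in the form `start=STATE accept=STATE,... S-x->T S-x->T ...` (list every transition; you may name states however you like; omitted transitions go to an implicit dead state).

start=q0 accept=q2 q0-0->q1 q0-1->q0 q1-0->q1 q1-1->q2 q2-0->q2 q2-1->q2

Track how much of `01` has been matched so far: state q0 is no progress, q2 is the absorbing accept state reached once `01` has occurred. Intermediate states record partial matches; on a mismatch, fall back to the longest reusable overlap.
With 3 states:
        0   1  
>  q0   q1  q0 
   q1   q1  q2 
 * q2   q2  q2 
(> = start, * = accepting)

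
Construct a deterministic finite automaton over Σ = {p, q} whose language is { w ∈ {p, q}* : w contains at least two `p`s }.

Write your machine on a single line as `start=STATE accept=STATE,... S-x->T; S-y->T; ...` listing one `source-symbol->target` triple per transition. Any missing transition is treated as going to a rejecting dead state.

Only the number of `p`s matters, and only up to 3. Make a chain S0 → S1 → S2 → S3 advanced by each `p` (with S3 absorbing); every other symbol self-loops. The accepting set is {S2, S3}.
4 states suffice.
        p   q  
>  S0   S1  S0 
   S1   S2  S1 
 * S2   S3  S2 
 * S3   S3  S3 
(> = start, * = accepting)

start=S0; accept=S2,S3; S0-p->S1; S0-q->S0; S1-p->S2; S1-q->S1; S2-p->S3; S2-q->S2; S3-p->S3; S3-q->S3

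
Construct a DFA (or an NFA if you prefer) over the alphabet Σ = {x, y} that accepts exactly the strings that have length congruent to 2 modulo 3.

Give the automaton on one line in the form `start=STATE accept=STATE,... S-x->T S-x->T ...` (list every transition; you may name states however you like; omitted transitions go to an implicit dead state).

start=A accept=C A-x->B A-y->B B-x->C B-y->C C-x->A C-y->A

Only the length mod 3 matters, so use a 3-cycle: from any state, every input symbol moves to the next state, wrapping C back to A. Mark C accepting.
3 states suffice.
       x  y 
>  A   B  B 
   B   C  C 
 * C   A  A 
(> = start, * = accepting)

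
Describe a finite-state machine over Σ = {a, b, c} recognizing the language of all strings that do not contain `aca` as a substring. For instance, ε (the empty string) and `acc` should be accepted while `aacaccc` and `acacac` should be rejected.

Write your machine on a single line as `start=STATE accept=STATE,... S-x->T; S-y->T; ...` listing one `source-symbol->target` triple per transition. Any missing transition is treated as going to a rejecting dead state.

start=s0; accept=s0,s1,s2; s0-a->s1; s0-b->s0; s0-c->s0; s1-a->s1; s1-b->s0; s1-c->s2; s2-a->s3; s2-b->s0; s2-c->s0; s3-a->s3; s3-b->s3; s3-c->s3

Track partial matches of the forbidden pattern `aca`. State s3 is a dead state reached once `aca` has occurred; every other state accepts. s0 means no part of `aca` is currently matched.
With 4 states:
        a   b   c  
>* s0   s1  s0  s0 
 * s1   s1  s0  s2 
 * s2   s3  s0  s0 
   s3   s3  s3  s3 
(> = start, * = accepting)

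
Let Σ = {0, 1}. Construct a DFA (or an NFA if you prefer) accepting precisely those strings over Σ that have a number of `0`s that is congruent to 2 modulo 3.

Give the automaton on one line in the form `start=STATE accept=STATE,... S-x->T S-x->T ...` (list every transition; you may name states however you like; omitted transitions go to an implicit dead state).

Keep the running count of `0`s modulo 3: each `0` advances along the cycle q0 → q1 → q2 → q0 while other symbols loop. Accept at q2.
With 3 states:
        0   1  
>  q0   q1  q0 
   q1   q2  q1 
 * q2   q0  q2 
(> = start, * = accepting)

start=q0 accept=q2 q0-0->q1 q0-1->q0 q1-0->q2 q1-1->q1 q2-0->q0 q2-1->q2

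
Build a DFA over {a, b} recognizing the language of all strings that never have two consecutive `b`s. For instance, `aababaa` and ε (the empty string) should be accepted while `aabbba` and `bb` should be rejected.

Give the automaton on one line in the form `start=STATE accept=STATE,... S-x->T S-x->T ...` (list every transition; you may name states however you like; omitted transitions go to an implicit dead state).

This is the complement of 'contains `bb`'. Use the same substring-matching states — q0 through q2 holding how much of `bb` has just been matched — but flip the accepting set: everything except the trap q2 accepts.
3 states suffice.
        a   b  
>* q0   q0  q1 
 * q1   q0  q2 
   q2   q2  q2 
(> = start, * = accepting)

start=q0 accept=q0,q1 q0-a->q0 q0-b->q1 q1-a->q0 q1-b->q2 q2-a->q2 q2-b->q2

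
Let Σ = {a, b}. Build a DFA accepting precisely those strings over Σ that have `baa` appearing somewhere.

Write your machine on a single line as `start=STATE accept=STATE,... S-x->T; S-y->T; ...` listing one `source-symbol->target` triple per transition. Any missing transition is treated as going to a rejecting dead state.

Track how much of `baa` has been matched so far: state S0 is no progress, S3 is the absorbing accept state reached once `baa` has occurred. Intermediate states record partial matches; on a mismatch, fall back to the longest reusable overlap.
        a   b  
>  S0   S0  S1 
   S1   S2  S1 
   S2   S3  S1 
 * S3   S3  S3 
(> = start, * = accepting)

start=S0; accept=S3; S0-a->S0; S0-b->S1; S1-a->S2; S1-b->S1; S2-a->S3; S2-b->S1; S3-a->S3; S3-b->S3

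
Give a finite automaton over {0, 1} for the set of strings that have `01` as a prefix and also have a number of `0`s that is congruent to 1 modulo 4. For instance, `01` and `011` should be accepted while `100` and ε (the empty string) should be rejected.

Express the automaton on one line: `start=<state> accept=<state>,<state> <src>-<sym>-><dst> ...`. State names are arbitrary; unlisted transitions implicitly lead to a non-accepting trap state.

start=S0 accept=S4 S0-0->S1 S0-1->S2 S1-0->S3 S1-1->S4 S2-0->S5 S2-1->S2 S3-0->S6 S3-1->S3 S4-0->S7 S4-1->S4 S5-0->S3 S5-1->S5 S6-0->S2 S6-1->S6 S7-0->S8 S7-1->S7 S8-0->S9 S8-1->S8 S9-0->S4 S9-1->S9

Run two small machines in parallel and take their product. The first has 4 states tracking whether the input so far still matches the prefix `01`; the second has 4 states tracking the count of `0`s modulo 4. A product state is a pair (one from each), accepting exactly when both do.
        0   1  
>  S0   S1  S2 
   S1   S3  S4 
   S2   S5  S2 
   S3   S6  S3 
 * S4   S7  S4 
   S5   S3  S5 
   S6   S2  S6 
   S7   S8  S7 
   S8   S9  S8 
   S9   S4  S9 
(> = start, * = accepting)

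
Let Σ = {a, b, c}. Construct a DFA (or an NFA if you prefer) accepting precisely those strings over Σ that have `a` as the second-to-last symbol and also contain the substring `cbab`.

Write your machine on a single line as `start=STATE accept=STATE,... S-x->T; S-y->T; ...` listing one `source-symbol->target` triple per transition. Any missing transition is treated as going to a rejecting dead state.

Handle the two conditions separately and then intersect. The first has 13 states tracking the last 2 symbols read; the second has 5 states tracking whether and how much of `cbab` has been seen. A product state is a pair (one from each), accepting exactly when both do. Equivalent product states are then merged.
8 states suffice.
        a   b   c  
>  q0   q0  q0  q1 
   q1   q0  q2  q1 
   q2   q3  q0  q1 
   q3   q0  q4  q1 
 * q4   q5  q6  q6 
   q5   q7  q4  q4 
   q6   q5  q6  q6 
 * q7   q7  q4  q4 
(> = start, * = accepting)

start=q0; accept=q4,q7; q0-a->q0; q0-b->q0; q0-c->q1; q1-a->q0; q1-b->q2; q1-c->q1; q2-a->q3; q2-b->q0; q2-c->q1; q3-a->q0; q3-b->q4; q3-c->q1; q4-a->q5; q4-b->q6; q4-c->q6; q5-a->q7; q5-b->q4; q5-c->q4; q6-a->q5; q6-b->q6; q6-c->q6; q7-a->q7; q7-b->q4; q7-c->q4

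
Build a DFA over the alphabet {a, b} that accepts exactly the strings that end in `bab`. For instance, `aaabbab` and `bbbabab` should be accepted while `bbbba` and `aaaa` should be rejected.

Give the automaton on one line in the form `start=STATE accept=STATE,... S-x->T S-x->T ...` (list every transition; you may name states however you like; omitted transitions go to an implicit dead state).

start=q0 accept=q3 q0-a->q0 q0-b->q1 q1-a->q2 q1-b->q1 q2-a->q0 q2-b->q3 q3-a->q2 q3-b->q1

Let each state record the length of the longest suffix of the input read so far that is also a prefix of `bab`. q1 means the last symbol is `b`; q2 means the last 2 symbols are `ba`; q3 means the last 3 symbols are `bab`. Accept only at q3, where the string currently ends in `bab`.
With 4 states:
        a   b  
>  q0   q0  q1 
   q1   q2  q1 
   q2   q0  q3 
 * q3   q2  q1 
(> = start, * = accepting)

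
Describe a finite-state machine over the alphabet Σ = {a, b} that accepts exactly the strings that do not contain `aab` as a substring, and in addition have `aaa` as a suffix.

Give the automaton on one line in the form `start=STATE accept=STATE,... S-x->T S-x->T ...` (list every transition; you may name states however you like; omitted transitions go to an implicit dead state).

start=S0 accept=S3 S0-a->S1 S0-b->S0 S1-a->S2 S1-b->S0 S2-a->S3 S2-b->S4 S3-a->S3 S3-b->S4 S4-a->S4 S4-b->S4

Handle the two conditions separately and then intersect. The first has 4 states tracking partial matches of the forbidden pattern `aab`; the second has 4 states tracking how much of the suffix `aaa` has currently been matched. A product state is a pair (one from each), accepting exactly when both do. After merging equivalent states the machine shrinks.
        a   b  
>  S0   S1  S0 
   S1   S2  S0 
   S2   S3  S4 
 * S3   S3  S4 
   S4   S4  S4 
(> = start, * = accepting)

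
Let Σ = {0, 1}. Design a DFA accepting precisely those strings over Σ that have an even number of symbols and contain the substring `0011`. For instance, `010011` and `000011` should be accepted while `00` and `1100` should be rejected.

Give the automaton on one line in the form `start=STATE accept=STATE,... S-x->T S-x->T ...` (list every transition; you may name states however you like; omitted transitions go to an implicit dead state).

start=q0 accept=q8 q0-0->q1 q0-1->q2 q1-0->q3 q1-1->q0 q2-0->q4 q2-1->q0 q3-0->q5 q3-1->q6 q4-0->q5 q4-1->q2 q5-0->q3 q5-1->q7 q6-0->q4 q6-1->q8 q7-0->q1 q7-1->q9 q8-0->q9 q8-1->q9 q9-0->q8 q9-1->q8

Build one automaton per condition and run them in lockstep. One (2 states) tracks the input length modulo 2; the other (5 states) tracks whether and how much of `0011` has been seen. Each combined state is a pair, one component from each; accept when both components accept.
A 10-state machine:
        0   1  
>  q0   q1  q2 
   q1   q3  q0 
   q2   q4  q0 
   q3   q5  q6 
   q4   q5  q2 
   q5   q3  q7 
   q6   q4  q8 
   q7   q1  q9 
 * q8   q9  q9 
   q9   q8  q8 
(> = start, * = accepting)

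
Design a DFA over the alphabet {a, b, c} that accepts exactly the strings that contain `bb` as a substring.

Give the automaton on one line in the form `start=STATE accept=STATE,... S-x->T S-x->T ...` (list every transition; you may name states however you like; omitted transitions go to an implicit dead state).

States S0..S1 record the length of the longest prefix of `bb` that matches the current input suffix. Reaching S2 means `bb` has been seen, and we stay there forever. Accept from S2.
        a   b   c  
>  S0   S0  S1  S0 
   S1   S0  S2  S0 
 * S2   S2  S2  S2 
(> = start, * = accepting)

start=S0 accept=S2 S0-a->S0 S0-b->S1 S0-c->S0 S1-a->S0 S1-b->S2 S1-c->S0 S2-a->S2 S2-b->S2 S2-c->S2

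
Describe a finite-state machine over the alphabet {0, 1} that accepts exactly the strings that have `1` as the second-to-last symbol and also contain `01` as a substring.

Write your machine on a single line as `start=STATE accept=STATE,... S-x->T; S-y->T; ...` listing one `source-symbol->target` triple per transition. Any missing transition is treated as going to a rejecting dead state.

start=A; accept=D,E; A-0->B; A-1->A; B-0->B; B-1->C; C-0->D; C-1->E; D-0->B; D-1->C; E-0->D; E-1->E

Run two small machines in parallel and take their product. The first has 7 states tracking the last 2 symbols read; the second has 3 states tracking whether and how much of `01` has been seen. A product state is a pair (one from each), accepting exactly when both do. After merging equivalent states the machine shrinks.
5 states suffice.
       0  1 
>  A   B  A 
   B   B  C 
   C   D  E 
 * D   B  C 
 * E   D  E 
(> = start, * = accepting)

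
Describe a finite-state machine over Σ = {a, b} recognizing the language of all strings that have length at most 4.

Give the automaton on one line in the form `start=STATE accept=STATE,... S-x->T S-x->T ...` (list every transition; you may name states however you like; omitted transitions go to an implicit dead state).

We only need to distinguish lengths 0, 1, …, 4, and '>4'. Chain s0 → s1 → s2 → s3 → s4 → s5 on every symbol, with s5 looping. Accepting states: {s0, s1, s2, s3, s4}.
With 6 states:
        a   b  
>* s0   s1  s1 
 * s1   s2  s2 
 * s2   s3  s3 
 * s3   s4  s4 
 * s4   s5  s5 
   s5   s5  s5 
(> = start, * = accepting)

start=s0 accept=s0,s1,s2,s3,s4 s0-a->s1 s0-b->s1 s1-a->s2 s1-b->s2 s2-a->s3 s2-b->s3 s3-a->s4 s3-b->s4 s4-a->s5 s4-b->s5 s5-a->s5 s5-b->s5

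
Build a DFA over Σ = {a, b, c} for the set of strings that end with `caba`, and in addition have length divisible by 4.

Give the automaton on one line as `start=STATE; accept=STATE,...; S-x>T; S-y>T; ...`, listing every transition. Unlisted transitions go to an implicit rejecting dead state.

Run two small machines in parallel and take their product. One (5 states) tracks how much of the suffix `caba` has currently been matched; the other (4 states) tracks the input length modulo 4. Each combined state is a pair, one component from each; accept when both components accept.
With 20 states:
          a    b    c  
>  q0     q1   q1   q2 
   q1     q3   q3   q4 
   q2     q5   q3   q4 
   q3     q6   q6   q7 
   q4     q8   q6   q7 
   q5     q6   q9   q7 
   q6     q0   q0  q10 
   q7    q11   q0  q10 
   q8     q0  q12  q10 
   q9    q13   q0  q10 
   q10   q14   q1   q2 
   q11    q1  q15   q2 
   q12   q16   q1   q2 
 * q13    q1   q1   q2 
   q14    q3  q17   q4 
   q15   q18   q3   q4 
   q16    q3   q3   q4 
   q17   q19   q6   q7 
   q18    q6   q6   q7 
   q19    q0   q0  q10 
(> = start, * = accepting)

start=q0; accept=q13; q0-a>q1; q0-b>q1; q0-c>q2; q1-a>q3; q1-b>q3; q1-c>q4; q2-a>q5; q2-b>q3; q2-c>q4; q3-a>q6; q3-b>q6; q3-c>q7; q4-a>q8; q4-b>q6; q4-c>q7; q5-a>q6; q5-b>q9; q5-c>q7; q6-a>q0; q6-b>q0; q6-c>q10; q7-a>q11; q7-b>q0; q7-c>q10; q8-a>q0; q8-b>q12; q8-c>q10; q9-a>q13; q9-b>q0; q9-c>q10; q10-a>q14; q10-b>q1; q10-c>q2; q11-a>q1; q11-b>q15; q11-c>q2; q12-a>q16; q12-b>q1; q12-c>q2; q13-a>q1; q13-b>q1; q13-c>q2; q14-a>q3; q14-b>q17; q14-c>q4; q15-a>q18; q15-b>q3; q15-c>q4; q16-a>q3; q16-b>q3; q16-c>q4; q17-a>q19; q17-b>q6; q17-c>q7; q18-a>q6; q18-b>q6; q18-c>q7; q19-a>q0; q19-b>q0; q19-c>q10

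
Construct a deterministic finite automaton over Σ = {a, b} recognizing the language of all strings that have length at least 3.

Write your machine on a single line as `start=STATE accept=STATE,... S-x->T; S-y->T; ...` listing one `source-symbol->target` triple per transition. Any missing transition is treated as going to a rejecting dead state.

start=S0; accept=S3,S4; S0-a->S1; S0-b->S1; S1-a->S2; S1-b->S2; S2-a->S3; S2-b->S3; S3-a->S4; S3-b->S4; S4-a->S4; S4-b->S4

Count input length up to 4: every symbol moves from S0 toward S4, which means 'more than 3' and absorbs. Accept from {S3, S4}.
5 states suffice.
        a   b  
>  S0   S1  S1 
   S1   S2  S2 
   S2   S3  S3 
 * S3   S4  S4 
 * S4   S4  S4 
(> = start, * = accepting)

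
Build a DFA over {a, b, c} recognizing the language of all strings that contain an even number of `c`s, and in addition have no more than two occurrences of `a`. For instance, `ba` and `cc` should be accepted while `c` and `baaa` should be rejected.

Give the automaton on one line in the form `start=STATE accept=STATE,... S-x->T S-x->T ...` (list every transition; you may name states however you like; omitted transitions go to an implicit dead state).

start=S0 accept=S0,S1,S3 S0-a->S1 S0-b->S0 S0-c->S2 S1-a->S3 S1-b->S1 S1-c->S4 S2-a->S4 S2-b->S2 S2-c->S0 S3-a->S5 S3-b->S3 S3-c->S6 S4-a->S6 S4-b->S4 S4-c->S1 S5-a->S5 S5-b->S5 S5-c->S5 S6-a->S5 S6-b->S6 S6-c->S3

Run two small machines in parallel and take their product. One (2 states) tracks the count of `c`s modulo 2; the other (4 states) tracks the count of `a`s, saturating at 3. Each combined state is a pair, one component from each; accept when both components accept. Minimizing collapses redundant product states.
With 7 states:
        a   b   c  
>* S0   S1  S0  S2 
 * S1   S3  S1  S4 
   S2   S4  S2  S0 
 * S3   S5  S3  S6 
   S4   S6  S4  S1 
   S5   S5  S5  S5 
   S6   S5  S6  S3 
(> = start, * = accepting)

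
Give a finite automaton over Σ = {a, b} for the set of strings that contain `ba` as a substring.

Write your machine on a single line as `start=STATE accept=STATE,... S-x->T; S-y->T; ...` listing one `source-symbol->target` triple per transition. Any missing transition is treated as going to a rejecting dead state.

start=q0; accept=q2; q0-a->q0; q0-b->q1; q1-a->q2; q1-b->q1; q2-a->q2; q2-b->q2

States q0..q1 record the length of the longest prefix of `ba` that matches the current input suffix. Reaching q2 means `ba` has been seen, and we stay there forever. Accept from q2.
With 3 states:
        a   b  
>  q0   q0  q1 
   q1   q2  q1 
 * q2   q2  q2 
(> = start, * = accepting)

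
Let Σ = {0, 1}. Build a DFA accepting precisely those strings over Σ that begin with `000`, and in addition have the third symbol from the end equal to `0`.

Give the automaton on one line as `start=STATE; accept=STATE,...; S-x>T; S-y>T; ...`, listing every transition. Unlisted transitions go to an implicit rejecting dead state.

start=S0; accept=S4,S5,S6,S7; S0-0>S1; S0-1>S2; S1-0>S3; S1-1>S2; S2-0>S2; S2-1>S2; S3-0>S4; S3-1>S2; S4-0>S4; S4-1>S5; S5-0>S6; S5-1>S7; S6-0>S8; S6-1>S9; S7-0>S10; S7-1>S11; S8-0>S4; S8-1>S5; S9-0>S6; S9-1>S7; S10-0>S8; S10-1>S9; S11-0>S10; S11-1>S11

Build one automaton per condition and run them in lockstep. One (5 states) tracks whether the input so far still matches the prefix `000`; the other (15 states) tracks the last 3 symbols read. Each combined state is a pair, one component from each; accept when both components accept. Minimizing collapses redundant product states.
12 states suffice.
          0    1  
>  S0     S1   S2 
   S1     S3   S2 
   S2     S2   S2 
   S3     S4   S2 
 * S4     S4   S5 
 * S5     S6   S7 
 * S6     S8   S9 
 * S7    S10  S11 
   S8     S4   S5 
   S9     S6   S7 
   S10    S8   S9 
   S11   S10  S11 
(> = start, * = accepting)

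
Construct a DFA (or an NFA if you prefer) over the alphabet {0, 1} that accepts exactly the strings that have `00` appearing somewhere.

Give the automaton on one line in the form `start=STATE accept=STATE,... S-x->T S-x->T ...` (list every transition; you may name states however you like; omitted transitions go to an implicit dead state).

start=q0 accept=q2 q0-0->q1 q0-1->q0 q1-0->q2 q1-1->q0 q2-0->q2 q2-1->q2

States q0..q1 record the length of the longest prefix of `00` that matches the current input suffix. Reaching q2 means `00` has been seen, and we stay there forever. Accept from q2.
With 3 states:
        0   1  
>  q0   q1  q0 
   q1   q2  q0 
 * q2   q2  q2 
(> = start, * = accepting)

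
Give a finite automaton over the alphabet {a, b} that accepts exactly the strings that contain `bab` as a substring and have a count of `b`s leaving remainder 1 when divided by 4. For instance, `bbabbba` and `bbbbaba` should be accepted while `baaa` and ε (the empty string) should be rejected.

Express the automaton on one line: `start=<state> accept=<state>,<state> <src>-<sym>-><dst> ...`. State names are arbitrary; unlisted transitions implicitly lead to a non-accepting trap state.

start=q0 accept=q15 q0-a->q0 q0-b->q1 q1-a->q2 q1-b->q3 q2-a->q4 q2-b->q5 q3-a->q6 q3-b->q7 q4-a->q4 q4-b->q3 q5-a->q5 q5-b->q8 q6-a->q9 q6-b->q8 q7-a->q10 q7-b->q11 q8-a->q8 q8-b->q12 q9-a->q9 q9-b->q7 q10-a->q13 q10-b->q12 q11-a->q14 q11-b->q1 q12-a->q12 q12-b->q15 q13-a->q13 q13-b->q11 q14-a->q0 q14-b->q15 q15-a->q15 q15-b->q5

Run two small machines in parallel and take their product. The first has 4 states tracking whether and how much of `bab` has been seen; the second has 4 states tracking the count of `b`s modulo 4. A product state is a pair (one from each), accepting exactly when both do.
With 16 states:
          a    b  
>  q0     q0   q1 
   q1     q2   q3 
   q2     q4   q5 
   q3     q6   q7 
   q4     q4   q3 
   q5     q5   q8 
   q6     q9   q8 
   q7    q10  q11 
   q8     q8  q12 
   q9     q9   q7 
   q10   q13  q12 
   q11   q14   q1 
   q12   q12  q15 
   q13   q13  q11 
   q14    q0  q15 
 * q15   q15   q5 
(> = start, * = accepting)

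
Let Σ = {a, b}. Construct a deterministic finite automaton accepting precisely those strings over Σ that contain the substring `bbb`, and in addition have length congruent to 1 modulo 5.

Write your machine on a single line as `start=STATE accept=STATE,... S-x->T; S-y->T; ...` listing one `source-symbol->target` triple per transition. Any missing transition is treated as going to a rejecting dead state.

Build one automaton per condition and run them in lockstep. The first has 4 states tracking whether and how much of `bbb` has been seen; the second has 5 states tracking the input length modulo 5. A product state is a pair (one from each), accepting exactly when both do.
20 states suffice.
          a    b  
>  q0     q1   q2 
   q1     q3   q4 
   q2     q3   q5 
   q3     q6   q7 
   q4     q6   q8 
   q5     q6   q9 
   q6    q10  q11 
   q7    q10  q12 
   q8    q10  q13 
   q9    q13  q13 
   q10    q0  q14 
   q11    q0  q15 
   q12    q0  q16 
   q13   q16  q16 
   q14    q1  q17 
   q15    q1  q18 
   q16   q18  q18 
   q17    q3  q19 
 * q18   q19  q19 
   q19    q9   q9 
(> = start, * = accepting)

start=q0; accept=q18; q0-a->q1; q0-b->q2; q1-a->q3; q1-b->q4; q2-a->q3; q2-b->q5; q3-a->q6; q3-b->q7; q4-a->q6; q4-b->q8; q5-a->q6; q5-b->q9; q6-a->q10; q6-b->q11; q7-a->q10; q7-b->q12; q8-a->q10; q8-b->q13; q9-a->q13; q9-b->q13; q10-a->q0; q10-b->q14; q11-a->q0; q11-b->q15; q12-a->q0; q12-b->q16; q13-a->q16; q13-b->q16; q14-a->q1; q14-b->q17; q15-a->q1; q15-b->q18; q16-a->q18; q16-b->q18; q17-a->q3; q17-b->q19; q18-a->q19; q18-b->q19; q19-a->q9; q19-b->q9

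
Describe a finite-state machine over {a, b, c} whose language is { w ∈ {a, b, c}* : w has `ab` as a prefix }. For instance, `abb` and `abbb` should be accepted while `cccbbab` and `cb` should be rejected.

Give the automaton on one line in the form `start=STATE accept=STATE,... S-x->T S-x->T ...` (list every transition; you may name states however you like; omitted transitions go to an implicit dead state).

start=q0 accept=q2 q0-a->q1 q0-b->q3 q0-c->q3 q1-a->q3 q1-b->q2 q1-c->q3 q2-a->q2 q2-b->q2 q2-c->q2 q3-a->q3 q3-b->q3 q3-c->q3

Walk along `ab` while the input agrees: from q0 take `a` to q1, and so on. Any deviation drops to the rejecting sink q3. Once q2 is reached the prefix is confirmed and every continuation is accepted.
A 4-state machine:
        a   b   c  
>  q0   q1  q3  q3 
   q1   q3  q2  q3 
 * q2   q2  q2  q2 
   q3   q3  q3  q3 
(> = start, * = accepting)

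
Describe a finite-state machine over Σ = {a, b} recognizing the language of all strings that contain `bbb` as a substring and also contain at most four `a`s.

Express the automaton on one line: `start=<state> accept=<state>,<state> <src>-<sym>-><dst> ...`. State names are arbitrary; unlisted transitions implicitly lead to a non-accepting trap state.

start=q0 accept=q9,q13,q17,q19,q20 q0-a->q1 q0-b->q2 q1-a->q3 q1-b->q4 q2-a->q1 q2-b->q5 q3-a->q6 q3-b->q7 q4-a->q3 q4-b->q8 q5-a->q1 q5-b->q9 q6-a->q10 q6-b->q11 q7-a->q6 q7-b->q12 q8-a->q3 q8-b->q13 q9-a->q13 q9-b->q9 q10-a->q14 q10-b->q15 q11-a->q10 q11-b->q16 q12-a->q6 q12-b->q17 q13-a->q17 q13-b->q13 q14-a->q14 q14-b->q14 q15-a->q14 q15-b->q18 q16-a->q10 q16-b->q19 q17-a->q19 q17-b->q17 q18-a->q14 q18-b->q20 q19-a->q20 q19-b->q19 q20-a->q14 q20-b->q20

Handle the two conditions separately and then intersect. The first has 4 states tracking whether and how much of `bbb` has been seen; the second has 6 states tracking the count of `a`s, saturating at 5. A product state is a pair (one from each), accepting exactly when both do. Minimizing collapses redundant product states.
21 states suffice.
          a    b  
>  q0     q1   q2 
   q1     q3   q4 
   q2     q1   q5 
   q3     q6   q7 
   q4     q3   q8 
   q5     q1   q9 
   q6    q10  q11 
   q7     q6  q12 
   q8     q3  q13 
 * q9    q13   q9 
   q10   q14  q15 
   q11   q10  q16 
   q12    q6  q17 
 * q13   q17  q13 
   q14   q14  q14 
   q15   q14  q18 
   q16   q10  q19 
 * q17   q19  q17 
   q18   q14  q20 
 * q19   q20  q19 
 * q20   q14  q20 
(> = start, * = accepting)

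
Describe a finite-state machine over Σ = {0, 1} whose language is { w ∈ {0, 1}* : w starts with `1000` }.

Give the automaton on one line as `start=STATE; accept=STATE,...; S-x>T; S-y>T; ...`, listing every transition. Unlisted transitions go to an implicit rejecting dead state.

start=A; accept=E; A-0>F; A-1>B; B-0>C; B-1>F; C-0>D; C-1>F; D-0>E; D-1>F; E-0>E; E-1>E; F-0>F; F-1>F

Check the first 4 symbols one by one: A through D record how many have matched `1000` so far; any wrong symbol goes to the dead state F. After all 4 match we enter the accepting sink E.
6 states suffice.
       0  1 
>  A   F  B 
   B   C  F 
   C   D  F 
   D   E  F 
 * E   E  E 
   F   F  F 
(> = start, * = accepting)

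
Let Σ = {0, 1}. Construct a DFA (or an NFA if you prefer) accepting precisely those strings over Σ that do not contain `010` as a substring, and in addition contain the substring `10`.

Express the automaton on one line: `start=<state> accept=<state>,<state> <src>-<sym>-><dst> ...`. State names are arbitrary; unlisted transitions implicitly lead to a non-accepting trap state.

Build one automaton per condition and run them in lockstep. One (4 states) tracks partial matches of the forbidden pattern `010`; the other (3 states) tracks whether and how much of `10` has been seen. Each combined state is a pair, one component from each; accept when both components accept.
With 8 states:
       0  1 
>  A   B  C 
   B   B  D 
   C   E  C 
   D   F  C 
 * E   E  G 
   F   F  F 
 * G   F  H 
 * H   E  H 
(> = start, * = accepting)

start=A accept=E,G,H A-0->B A-1->C B-0->B B-1->D C-0->E C-1->C D-0->F D-1->C E-0->E E-1->G F-0->F F-1->F G-0->F G-1->H H-0->E H-1->H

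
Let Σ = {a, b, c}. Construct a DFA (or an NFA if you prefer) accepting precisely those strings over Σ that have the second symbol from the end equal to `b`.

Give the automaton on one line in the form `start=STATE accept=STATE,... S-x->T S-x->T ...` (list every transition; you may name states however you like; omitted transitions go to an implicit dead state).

start=q0 accept=q7,q8,q9 q0-a->q1 q0-b->q2 q0-c->q3 q1-a->q4 q1-b->q5 q1-c->q6 q2-a->q7 q2-b->q8 q2-c->q9 q3-a->q10 q3-b->q11 q3-c->q12 q4-a->q4 q4-b->q5 q4-c->q6 q5-a->q7 q5-b->q8 q5-c->q9 q6-a->q10 q6-b->q11 q6-c->q12 q7-a->q4 q7-b->q5 q7-c->q6 q8-a->q7 q8-b->q8 q8-c->q9 q9-a->q10 q9-b->q11 q9-c->q12 q10-a->q4 q10-b->q5 q10-c->q6 q11-a->q7 q11-b->q8 q11-c->q9 q12-a->q10 q12-b->q11 q12-c->q12

A DFA must remember the last 2 symbols (since which symbol is second-to-last isn't known until the input ends). Use one state per possible window of the last ≤2 symbols; accept from those whose window starts with `b`.
A 13-state machine:
          a    b    c  
>  q0     q1   q2   q3 
   q1     q4   q5   q6 
   q2     q7   q8   q9 
   q3    q10  q11  q12 
   q4     q4   q5   q6 
   q5     q7   q8   q9 
   q6    q10  q11  q12 
 * q7     q4   q5   q6 
 * q8     q7   q8   q9 
 * q9    q10  q11  q12 
   q10    q4   q5   q6 
   q11    q7   q8   q9 
   q12   q10  q11  q12 
(> = start, * = accepting)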